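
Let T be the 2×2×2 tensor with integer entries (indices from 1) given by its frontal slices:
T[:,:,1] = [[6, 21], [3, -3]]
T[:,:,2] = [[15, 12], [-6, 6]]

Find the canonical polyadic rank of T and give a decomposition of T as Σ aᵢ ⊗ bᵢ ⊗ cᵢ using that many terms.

rank(T) = 2

Lower bound: the mode-2 unfolding of T (rows indexed by j, columns by (i,k) = (1,1), (1,2), (2,1), (2,2)) is [[6, 15, 3, -6], [21, 12, -3, 6]].
There the 2×2 minor on rows j ∈ {1, 2}, columns (i,k) ∈ {(1,1), (1,2)} is det [[6, 15], [21, 12]] = -243 ≠ 0, so this unfolding has rank ≥ 2; CP rank is at least every unfolding rank, so rank(T) ≥ 2. (This is only a lower bound: in general the CP rank may exceed every unfolding rank, so we still need to exhibit 2 rank-1 terms summing to T.)
Upper bound — finding two terms. Write S_k = T[:,:,k] for the frontal slices: S₁ = [[6, 21], [3, -3]], S₂ = [[15, 12], [-6, 6]].
If T = a₁ ⊗ b₁ ⊗ c₁ + a₂ ⊗ b₂ ⊗ c₂ then each S_k = c₁[k]·a₁b₁ᵀ + c₂[k]·a₂b₂ᵀ. S₁ and S₂ are linearly independent, so a₁b₁ᵀ and a₂b₂ᵀ must span the same plane of matrices: they are the rank-1 matrices of the form x·S₁ + y·S₂.
det(x·S₁ + y·S₂) is −81·x² + 81·xy + 162·y² = (-81)·(x − 2·y)(x + y), vanishing at (x:y) = (2:1) and (1:-1).
M₁ = 2·S₁ + S₂ = [[27, 54], [0, 0]] = 27·[1, 0][1, 2]ᵀ and M₂ = S₁ − S₂ = [[-9, 9], [9, -9]] = (-9)·[1, -1][1, -1]ᵀ, so take a₁ = [1, 0], b₁ = [1, 2], a₂ = [1, -1], b₂ = [1, -1].
Each slice is an integer combination of E₁ = a₁b₁ᵀ and E₂ = a₂b₂ᵀ: S₁ = 9·E₁ − 3·E₂, S₂ = 9·E₁ + 6·E₂; reading off coefficients, c₁ = [9, 9] and c₂ = [-3, 6].
Hence T = [1, 0] ⊗ [1, 2] ⊗ [9, 9] + [1, -1] ⊗ [1, -1] ⊗ [-3, 6], so rank(T) ≤ 2.
These bounds meet, so rank(T) = 2.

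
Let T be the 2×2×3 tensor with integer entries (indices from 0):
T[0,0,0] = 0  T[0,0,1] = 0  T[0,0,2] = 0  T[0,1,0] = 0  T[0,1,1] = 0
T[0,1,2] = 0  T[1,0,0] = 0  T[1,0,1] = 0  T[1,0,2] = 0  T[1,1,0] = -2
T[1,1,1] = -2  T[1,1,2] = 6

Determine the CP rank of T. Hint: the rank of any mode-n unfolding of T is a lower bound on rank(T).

1

Lower bound: T ≠ 0 (e.g. T[1,1,0] = -2), so rank(T) ≥ 1.
Upper bound: if T = a (x) b (x) c then every fibre of T is a multiple of the corresponding factor, so read the factors off the fibres through the nonzero entry T[1,1,0] = -2.
The mode-1 fibre T[:,1,0] = [0, -2] gives a = (0, 1) (primitive direction); the mode-2 fibre T[1,:,0] = [0, -2] gives b = (0, 1); then c[k] = T[1,1,k] / (a[1]·b[1]) = [-2, -2, 6] / 1 = (-2, -2, 6).
Expanding (0, 1) (x) (0, 1) (x) (-2, -2, 6) reproduces all 12 entries of T, so T = (0, 1) (x) (0, 1) (x) (-2, -2, 6) and rank(T) ≤ 1.
These bounds meet, so rank(T) = 1.
Check entry T[1,0,2] = 0: (1)·(0)·(6) = 0.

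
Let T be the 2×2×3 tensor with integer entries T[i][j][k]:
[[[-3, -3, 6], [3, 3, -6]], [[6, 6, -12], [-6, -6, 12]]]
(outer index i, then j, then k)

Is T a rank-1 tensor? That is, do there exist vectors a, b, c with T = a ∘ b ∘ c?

The mode-1 fibre T[:,0,0] = [-3, 6] gives a = [1, -2] (primitive direction); the mode-2 fibre T[0,:,0] = [-3, 3] gives b = [1, -1]; then c[k] = T[0,0,k] / (a[0]·b[0]) = [-3, -3, 6] / 1 = [-3, -3, 6].
Expanding [1, -2] ∘ [1, -1] ∘ [-3, -3, 6] reproduces all 12 entries of T, so T = [1, -2] ∘ [1, -1] ∘ [-3, -3, 6] and rank(T) ≤ 1.
Equivalently every frontal slice T[:,:,k] is c[k] times the rank-1 matrix [1, -2] ∘ [1, -1]. So T has rank 1 (it is nonzero).

Yes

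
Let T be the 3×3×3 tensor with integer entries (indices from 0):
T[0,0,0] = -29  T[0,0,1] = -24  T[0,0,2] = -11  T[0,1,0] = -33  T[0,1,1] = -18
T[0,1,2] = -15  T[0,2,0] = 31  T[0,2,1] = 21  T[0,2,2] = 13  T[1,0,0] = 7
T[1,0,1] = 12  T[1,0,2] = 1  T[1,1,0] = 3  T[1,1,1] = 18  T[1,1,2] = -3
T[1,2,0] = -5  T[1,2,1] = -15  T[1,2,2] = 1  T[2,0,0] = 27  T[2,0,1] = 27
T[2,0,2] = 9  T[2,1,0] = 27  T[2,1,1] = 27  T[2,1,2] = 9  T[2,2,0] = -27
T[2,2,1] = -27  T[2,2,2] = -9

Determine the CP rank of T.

2

Lower bound: the mode-3 unfolding of T (rows indexed by k, columns by (i,j) = (0,0), (0,1), (0,2), (1,0), (1,1), (1,2), (2,0), (2,1), (2,2)) is [[-29, -33, 31, 7, 3, -5, 27, 27, -27], [-24, -18, 21, 12, 18, -15, 27, 27, -27], [-11, -15, 13, 1, -3, 1, 9, 9, -9]].
There the 2×2 minor on rows k ∈ {0, 1}, columns (i,j) ∈ {(0,0), (0,1)} is det [[-29, -33], [-24, -18]] = -270 ≠ 0, so this unfolding has rank ≥ 2; CP rank is at least every unfolding rank, so rank(T) ≥ 2. (This is only a lower bound: in general the CP rank may exceed every unfolding rank, so we still need to exhibit 2 rank-1 terms summing to T.)
Upper bound — finding two terms. Write S_k = T[:,:,k] for the frontal slices: S₀ = [[-29, -33, 31], [7, 3, -5], [27, 27, -27]], S₁ = [[-24, -18, 21], [12, 18, -15], [27, 27, -27]], S₂ = [[-11, -15, 13], [1, -3, 1], [9, 9, -9]].
If T = a₁ ⊗ b₁ ⊗ c₁ + a₂ ⊗ b₂ ⊗ c₂ then each S_k = c₁[k]·a₁b₁ᵀ + c₂[k]·a₂b₂ᵀ. S₀ and S₁ are linearly independent, so a₁b₁ᵀ and a₂b₂ᵀ must span the same plane of matrices: they are the rank-1 matrices of the form x·S₀ + y·S₁.
The 2×2 minor of x·S₀ + y·S₁ on rows {0,1}, columns {0,1} is 144·x² − 72·xy − 216·y² = 72·(2·x − 3·y)(x + y), vanishing at (x:y) = (3:2) and (1:-1).
M₁ = 3·S₀ + 2·S₁ = [[-135, -135, 135], [45, 45, -45], [135, 135, -135]] = (-45)·(3, -1, -3)(1, 1, -1)ᵀ and M₂ = S₀ − S₁ = [[-5, -15, 10], [-5, -15, 10], [0, 0, 0]] = (-5)·(1, 1, 0)(1, 3, -2)ᵀ, so take a₁ = (3, -1, -3), b₁ = (1, 1, -1), a₂ = (1, 1, 0), b₂ = (1, 3, -2).
Each slice is an integer combination of E₁ = a₁b₁ᵀ and E₂ = a₂b₂ᵀ: S₀ = −9·E₁ − 2·E₂, S₁ = −9·E₁ + 3·E₂, S₂ = −3·E₁ − 2·E₂; reading off coefficients, c₁ = (-9, -9, -3) and c₂ = (-2, 3, -2).
Hence T = (3, -1, -3) ⊗ (1, 1, -1) ⊗ (-9, -9, -3) + (1, 1, 0) ⊗ (1, 3, -2) ⊗ (-2, 3, -2), so rank(T) ≤ 2.
These bounds meet, so rank(T) = 2.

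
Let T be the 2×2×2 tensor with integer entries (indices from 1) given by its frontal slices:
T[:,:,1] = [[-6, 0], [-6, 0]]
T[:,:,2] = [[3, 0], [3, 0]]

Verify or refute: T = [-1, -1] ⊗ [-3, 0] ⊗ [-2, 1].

Reconstruct entrywise from the claimed factors. For example, T[1,2,1] = 0 and Σₗ aₗ[1]bₗ[2]cₗ[1] = (-1)·(0)·(-2) = 0; checking all 8 entries, every one matches. The claim holds.

Yes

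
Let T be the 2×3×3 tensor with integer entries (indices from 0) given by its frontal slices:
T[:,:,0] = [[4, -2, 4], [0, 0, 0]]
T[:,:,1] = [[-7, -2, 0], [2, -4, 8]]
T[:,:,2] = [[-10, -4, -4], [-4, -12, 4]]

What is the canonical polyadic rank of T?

Lower bound: in the mode-2 unfolding of T (rows indexed by j, columns by (i,k)) the 3×3 minor on rows j ∈ {0, 1, 2}, columns (i,k) ∈ {(0,0), (0,1), (0,2)} is det [[4, -7, -10], [-2, -2, -4], [4, 0, -4]] = 120 ≠ 0, so that unfolding has rank ≥ 3 and hence rank(T) ≥ 3 (CP rank is at least every unfolding rank, though it can be larger).
Upper bound: T is a sum of 3 rank-1 terms, T = [1, 0] ⊗ [2, -1, 2] ⊗ [2, -4, -4] + [1, 1] ⊗ [0, 1, -1] ⊗ [0, -8, -4] + [1, 2] ⊗ [1, 2, 0] ⊗ [0, 1, -2] (one valid choice — decompositions are not unique — normalised so each a, b is primitive with positive first nonzero entry; check it by expanding all entries), so rank(T) ≤ 3.
These bounds meet, so rank(T) = 3.

3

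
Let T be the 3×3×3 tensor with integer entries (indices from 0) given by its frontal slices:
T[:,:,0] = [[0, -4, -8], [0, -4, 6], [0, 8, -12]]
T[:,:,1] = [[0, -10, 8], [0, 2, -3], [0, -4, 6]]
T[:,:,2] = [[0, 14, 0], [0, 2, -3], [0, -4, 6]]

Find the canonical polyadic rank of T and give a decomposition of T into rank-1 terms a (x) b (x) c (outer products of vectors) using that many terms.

Lower bound: the mode-1 unfolding of T (rows indexed by i, columns by (j,k) = (0,0), (0,1), (0,2), (1,0), (1,1), (1,2), (2,0), (2,1), (2,2)) is [[0, 0, 0, -4, -10, 14, -8, 8, 0], [0, 0, 0, -4, 2, 2, 6, -3, -3], [0, 0, 0, 8, -4, -4, -12, 6, 6]].
There the 2×2 minor on rows i ∈ {0, 1}, columns (j,k) ∈ {(1,0), (1,1)} is det [[-4, -10], [-4, 2]] = -48 ≠ 0, so this unfolding has rank ≥ 2; CP rank is at least every unfolding rank, so rank(T) ≥ 2. (This is only a lower bound: in general the CP rank may exceed every unfolding rank, so we still need to exhibit 2 rank-1 terms summing to T.)
Upper bound — finding two terms. Write S_k = T[:,:,k] for the frontal slices: S₀ = [[0, -4, -8], [0, -4, 6], [0, 8, -12]], S₁ = [[0, -10, 8], [0, 2, -3], [0, -4, 6]], S₂ = [[0, 14, 0], [0, 2, -3], [0, -4, 6]].
If T = a₁ (x) b₁ (x) c₁ + a₂ (x) b₂ (x) c₂ then each S_k = c₁[k]·a₁b₁ᵀ + c₂[k]·a₂b₂ᵀ. S₀ and S₁ are linearly independent, so a₁b₁ᵀ and a₂b₂ᵀ must span the same plane of matrices: they are the rank-1 matrices of the form x·S₀ + y·S₁.
The 2×2 minor of x·S₀ + y·S₁ on rows {0,1}, columns {1,2} is −56·x² + 14·y² = (-14)·(2·x − y)(2·x + y), vanishing at (x:y) = (1:2) and (1:-2).
M₁ = S₀ + 2·S₁ = [[0, -24, 8], [0, 0, 0], [0, 0, 0]] = (-8)·[1, 0, 0][0, 3, -1]ᵀ and M₂ = S₀ − 2·S₁ = [[0, 16, -24], [0, -8, 12], [0, 16, -24]] = 4·[2, -1, 2][0, 2, -3]ᵀ, so take a₁ = [1, 0, 0], b₁ = [0, 3, -1], a₂ = [2, -1, 2], b₂ = [0, 2, -3].
Each slice is an integer combination of E₁ = a₁b₁ᵀ and E₂ = a₂b₂ᵀ: S₀ = −4·E₁ + 2·E₂, S₁ = −2·E₁ − E₂, S₂ = 6·E₁ − E₂; reading off coefficients, c₁ = [-4, -2, 6] and c₂ = [2, -1, -1].
Hence T = [1, 0, 0] (x) [0, 3, -1] (x) [-4, -2, 6] + [2, -1, 2] (x) [0, 2, -3] (x) [2, -1, -1], so rank(T) ≤ 2.
These bounds meet, so rank(T) = 2.
Check entry T[2,1,2] = -4: (0)·(3)·(6) + (2)·(2)·(-1) = -4.

rank(T) = 2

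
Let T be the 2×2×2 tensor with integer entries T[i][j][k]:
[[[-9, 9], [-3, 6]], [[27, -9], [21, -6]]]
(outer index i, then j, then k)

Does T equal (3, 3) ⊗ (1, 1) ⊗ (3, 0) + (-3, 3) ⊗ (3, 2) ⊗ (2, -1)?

Yes

Reconstruct entrywise from the claimed factors. For example, T[1,1,0] = 21 and Σₗ aₗ[1]bₗ[1]cₗ[0] = (3)·(1)·(3) + (3)·(2)·(2) = 21; checking all 8 entries, every one matches. The claim holds.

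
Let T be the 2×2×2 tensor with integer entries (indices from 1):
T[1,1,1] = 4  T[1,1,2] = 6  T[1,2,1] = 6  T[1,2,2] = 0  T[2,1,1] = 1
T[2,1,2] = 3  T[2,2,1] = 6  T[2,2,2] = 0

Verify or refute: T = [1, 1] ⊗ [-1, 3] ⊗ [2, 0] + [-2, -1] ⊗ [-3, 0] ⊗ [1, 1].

Yes

Reconstruct entrywise from the claimed factors. For example, T[2,1,1] = 1 and Σₗ aₗ[2]bₗ[1]cₗ[1] = (1)·(-1)·(2) + (-1)·(-3)·(1) = 1; checking all 8 entries, every one matches. The claim holds.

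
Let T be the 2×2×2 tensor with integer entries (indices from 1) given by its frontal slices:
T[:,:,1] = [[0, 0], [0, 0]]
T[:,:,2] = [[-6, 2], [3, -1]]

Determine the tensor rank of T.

Lower bound: T ≠ 0 (e.g. T[1,1,2] = -6), so rank(T) ≥ 1.
Upper bound: if T = a (x) b (x) c then every fibre of T is a multiple of the corresponding factor, so read the factors off the fibres through the nonzero entry T[1,1,2] = -6.
The mode-1 fibre T[:,1,2] = [-6, 3] gives a = [2, -1] (primitive direction); the mode-2 fibre T[1,:,2] = [-6, 2] gives b = [3, -1]; then c[k] = T[1,1,k] / (a[1]·b[1]) = [0, -6] / 6 = [0, -1].
Expanding [2, -1] (x) [3, -1] (x) [0, -1] reproduces all 8 entries of T, so T = [2, -1] (x) [3, -1] (x) [0, -1] and rank(T) ≤ 1.
These bounds meet, so rank(T) = 1.

1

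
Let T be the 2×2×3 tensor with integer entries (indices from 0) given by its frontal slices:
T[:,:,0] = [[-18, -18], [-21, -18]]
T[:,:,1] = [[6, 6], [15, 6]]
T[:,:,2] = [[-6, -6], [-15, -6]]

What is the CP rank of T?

Lower bound: the mode-2 unfolding of T (rows indexed by j, columns by (i,k) = (0,0), (0,1), (0,2), (1,0), (1,1), (1,2)) is [[-18, 6, -6, -21, 15, -15], [-18, 6, -6, -18, 6, -6]].
There the 2×2 minor on rows j ∈ {0, 1}, columns (i,k) ∈ {(0,0), (1,0)} is det [[-18, -21], [-18, -18]] = -54 ≠ 0, so this unfolding has rank ≥ 2; CP rank is at least every unfolding rank, so rank(T) ≥ 2. (Flattening ranks never certify an upper bound on CP rank; for that we must actually write T with 2 rank-1 terms.)
Upper bound — finding two terms. Write S_k = T[:,:,k] for the frontal slices: S₀ = [[-18, -18], [-21, -18]], S₁ = [[6, 6], [15, 6]], S₂ = [[-6, -6], [-15, -6]].
If T = a₁ ⊗ b₁ ⊗ c₁ + a₂ ⊗ b₂ ⊗ c₂ then each S_k = c₁[k]·a₁b₁ᵀ + c₂[k]·a₂b₂ᵀ. S₀ and S₁ are linearly independent, so a₁b₁ᵀ and a₂b₂ᵀ must span the same plane of matrices: they are the rank-1 matrices of the form x·S₀ + y·S₁.
det(x·S₀ + y·S₁) is −54·x² + 180·xy − 54·y² = (-18)·(x − 3·y)(3·x − y), vanishing at (x:y) = (3:1) and (1:3).
M₁ = 3·S₀ + S₁ = [[-48, -48], [-48, -48]] = (-48)·[1, 1][1, 1]ᵀ and M₂ = S₀ + 3·S₁ = [[0, 0], [24, 0]] = 24·[0, 1][1, 0]ᵀ, so take a₁ = [1, 1], b₁ = [1, 1], a₂ = [0, 1], b₂ = [1, 0].
Each slice is an integer combination of E₁ = a₁b₁ᵀ and E₂ = a₂b₂ᵀ: S₀ = −18·E₁ − 3·E₂, S₁ = 6·E₁ + 9·E₂, S₂ = −6·E₁ − 9·E₂; reading off coefficients, c₁ = [-18, 6, -6] and c₂ = [-3, 9, -9].
Hence T = [1, 1] ⊗ [1, 1] ⊗ [-18, 6, -6] + [0, 1] ⊗ [1, 0] ⊗ [-3, 9, -9], so rank(T) ≤ 2.
These bounds meet, so rank(T) = 2.

2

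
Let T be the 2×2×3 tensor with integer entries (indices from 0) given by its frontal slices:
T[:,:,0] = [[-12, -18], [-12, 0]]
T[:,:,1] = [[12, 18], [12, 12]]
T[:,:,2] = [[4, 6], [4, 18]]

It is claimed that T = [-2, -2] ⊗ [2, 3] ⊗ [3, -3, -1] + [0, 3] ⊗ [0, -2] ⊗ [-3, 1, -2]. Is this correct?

Yes

Reconstruct entrywise from the claimed factors. For example, T[1,0,0] = -12 and Σₗ aₗ[1]bₗ[0]cₗ[0] = (-2)·(2)·(3) + (3)·(0)·(-3) = -12; checking all 12 entries, every one matches. The claim holds.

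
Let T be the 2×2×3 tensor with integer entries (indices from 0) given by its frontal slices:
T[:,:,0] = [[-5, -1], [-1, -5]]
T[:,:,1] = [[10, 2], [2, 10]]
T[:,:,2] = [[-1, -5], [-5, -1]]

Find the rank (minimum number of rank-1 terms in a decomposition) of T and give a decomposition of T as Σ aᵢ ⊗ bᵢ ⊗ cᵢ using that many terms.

rank(T) = 2

Lower bound: in the mode-3 unfolding of T (rows indexed by k, columns by (i,j)) the 2×2 minor on rows k ∈ {0, 2}, columns (i,j) ∈ {(0,0), (0,1)} is det [[-5, -1], [-1, -5]] = 24 ≠ 0, so that unfolding has rank ≥ 2 and hence rank(T) ≥ 2 (CP rank is at least every unfolding rank, though it can be larger).
Upper bound: with S_k = T[:,:,k], the two rank-1 terms a₁b₁ᵀ, a₂b₂ᵀ are the rank-1 members of the pencil x·S₀ + y·S₂.
det(x·S₀ + y·S₂) is 24·x² − 24·y² = 24·(x − y)(x + y), vanishing at (x:y) = (1:1) and (1:-1).
M₁ = S₀ + S₂ = [[-6, -6], [-6, -6]] = (-6)·(1, 1)(1, 1)ᵀ and M₂ = S₀ − S₂ = [[-4, 4], [4, -4]] = (-4)·(1, -1)(1, -1)ᵀ, so take a₁ = (1, 1), b₁ = (1, 1), a₂ = (1, -1), b₂ = (1, -1).
Each slice is an integer combination of E₁ = a₁b₁ᵀ and E₂ = a₂b₂ᵀ: S₀ = −3·E₁ − 2·E₂, S₁ = 6·E₁ + 4·E₂, S₂ = −3·E₁ + 2·E₂; reading off coefficients, c₁ = (-3, 6, -3) and c₂ = (-2, 4, 2).
Hence T = (1, 1) ⊗ (1, 1) ⊗ (-3, 6, -3) + (1, -1) ⊗ (1, -1) ⊗ (-2, 4, 2), so rank(T) ≤ 2.
These bounds meet, so rank(T) = 2.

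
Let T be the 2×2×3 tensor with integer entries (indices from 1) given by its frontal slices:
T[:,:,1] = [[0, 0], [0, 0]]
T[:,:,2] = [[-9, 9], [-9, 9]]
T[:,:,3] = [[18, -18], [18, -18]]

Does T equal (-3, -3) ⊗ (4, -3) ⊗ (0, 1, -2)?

No

Reconstruct entry (1,1,2) from the claimed factors: Σₗ aₗ[1]bₗ[1]cₗ[2] = (-3)·(4)·(1) = -12, but T[1,1,2] = -9. The claim is false.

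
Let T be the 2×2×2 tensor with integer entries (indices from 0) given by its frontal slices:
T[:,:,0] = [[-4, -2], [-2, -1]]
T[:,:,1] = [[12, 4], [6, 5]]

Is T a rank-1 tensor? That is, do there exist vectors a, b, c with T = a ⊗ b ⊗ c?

The mode-1 unfolding of T (rows indexed by i, columns by (j,k) = (0,0), (0,1), (1,0), (1,1)) is [[-4, 12, -2, 4], [-2, 6, -1, 5]].
There the 2×2 minor on rows i ∈ {0, 1}, columns (j,k) ∈ {(0,0), (1,1)} is det [[-4, 4], [-2, 5]] = -12 ≠ 0, so this unfolding has rank ≥ 2; CP rank is at least every unfolding rank, so rank(T) ≥ 2.
In particular rank(T) ≥ 2 > 1, so T is not rank-1.

No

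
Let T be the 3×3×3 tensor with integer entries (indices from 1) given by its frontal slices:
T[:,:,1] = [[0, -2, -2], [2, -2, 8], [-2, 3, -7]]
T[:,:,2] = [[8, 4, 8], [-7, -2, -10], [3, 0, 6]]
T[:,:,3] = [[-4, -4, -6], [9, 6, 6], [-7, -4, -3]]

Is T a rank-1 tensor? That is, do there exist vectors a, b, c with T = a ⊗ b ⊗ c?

The mode-3 unfolding of T (rows indexed by k, columns by (i,j) = (1,1), (1,2), (1,3), (2,1), (2,2), (2,3), (3,1), (3,2), (3,3)) is [[0, -2, -2, 2, -2, 8, -2, 3, -7], [8, 4, 8, -7, -2, -10, 3, 0, 6], [-4, -4, -6, 9, 6, 6, -7, -4, -3]].
There the 3×3 minor on rows k ∈ {1, 2, 3}, columns (i,j) ∈ {(1,1), (1,2), (2,1)} is det [[0, -2, 2], [8, 4, -7], [-4, -4, 9]] = 56 ≠ 0, so this unfolding has rank ≥ 3; CP rank is at least every unfolding rank, so rank(T) ≥ 3.
In particular rank(T) ≥ 3 > 1, so T is not rank-1.

No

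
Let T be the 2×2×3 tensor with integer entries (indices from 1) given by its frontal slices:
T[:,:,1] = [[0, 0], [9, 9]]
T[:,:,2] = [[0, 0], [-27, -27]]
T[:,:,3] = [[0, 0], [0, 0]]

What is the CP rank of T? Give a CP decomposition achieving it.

rank(T) = 1

Lower bound: T ≠ 0 (e.g. T[2,1,1] = 9), so rank(T) ≥ 1.
Upper bound: if T = a (x) b (x) c then every fibre of T is a multiple of the corresponding factor, so read the factors off the fibres through the nonzero entry T[2,1,1] = 9.
The mode-1 fibre T[:,1,1] = [0, 9] gives a = (0, 1) (primitive direction); the mode-2 fibre T[2,:,1] = [9, 9] gives b = (1, 1); then c[k] = T[2,1,k] / (a[2]·b[1]) = [9, -27, 0] / 1 = (9, -27, 0).
Expanding (0, 1) (x) (1, 1) (x) (9, -27, 0) reproduces all 12 entries of T, so T = (0, 1) (x) (1, 1) (x) (9, -27, 0) and rank(T) ≤ 1.
These bounds meet, so rank(T) = 1.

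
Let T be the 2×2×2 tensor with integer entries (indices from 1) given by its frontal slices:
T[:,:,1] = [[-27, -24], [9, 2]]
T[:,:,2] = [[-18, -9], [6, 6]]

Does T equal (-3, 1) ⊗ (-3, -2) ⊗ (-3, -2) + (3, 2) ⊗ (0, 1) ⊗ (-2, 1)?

Reconstruct entrywise from the claimed factors. For example, T[2,1,1] = 9 and Σₗ aₗ[2]bₗ[1]cₗ[1] = (1)·(-3)·(-3) + (2)·(0)·(-2) = 9; checking all 8 entries, every one matches. The claim holds.

Yes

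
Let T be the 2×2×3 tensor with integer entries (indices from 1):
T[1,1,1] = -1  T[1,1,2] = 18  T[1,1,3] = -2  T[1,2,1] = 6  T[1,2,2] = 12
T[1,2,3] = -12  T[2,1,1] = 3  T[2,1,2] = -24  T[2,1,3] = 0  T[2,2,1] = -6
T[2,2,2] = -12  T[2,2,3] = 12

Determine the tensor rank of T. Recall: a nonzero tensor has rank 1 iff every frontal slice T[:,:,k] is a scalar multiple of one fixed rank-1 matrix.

2

Lower bound: in the mode-3 unfolding of T (rows indexed by k, columns by (i,j)) the 2×2 minor on rows k ∈ {1, 2}, columns (i,j) ∈ {(1,1), (1,2)} is det [[-1, 6], [18, 12]] = -120 ≠ 0, so that unfolding has rank ≥ 2 and hence rank(T) ≥ 2 (CP rank is at least every unfolding rank, though it can be larger).
Upper bound: with S_k = T[:,:,k], the two rank-1 terms a₁b₁ᵀ, a₂b₂ᵀ are the rank-1 members of the pencil x·S₁ + y·S₂.
det(x·S₁ + y·S₂) is −12·x² + 12·xy + 72·y² = (-12)·(x − 3·y)(x + 2·y), vanishing at (x:y) = (3:1) and (2:-1).
M₁ = 3·S₁ + S₂ = [[15, 30], [-15, -30]] = 15·(1, -1)(1, 2)ᵀ and M₂ = 2·S₁ − S₂ = [[-20, 0], [30, 0]] = (-10)·(2, -3)(1, 0)ᵀ, so take a₁ = (1, -1), b₁ = (1, 2), a₂ = (2, -3), b₂ = (1, 0).
Each slice is an integer combination of E₁ = a₁b₁ᵀ and E₂ = a₂b₂ᵀ: S₁ = 3·E₁ − 2·E₂, S₂ = 6·E₁ + 6·E₂, S₃ = −6·E₁ + 2·E₂; reading off coefficients, c₁ = (3, 6, -6) and c₂ = (-2, 6, 2).
Hence T = (1, -1) ⊗ (1, 2) ⊗ (3, 6, -6) + (2, -3) ⊗ (1, 0) ⊗ (-2, 6, 2), so rank(T) ≤ 2.
These bounds meet, so rank(T) = 2.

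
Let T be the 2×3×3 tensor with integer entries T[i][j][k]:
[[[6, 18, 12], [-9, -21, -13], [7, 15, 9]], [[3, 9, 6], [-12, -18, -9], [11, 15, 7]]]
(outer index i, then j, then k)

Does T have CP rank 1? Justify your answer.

No

The mode-2 unfolding of T (rows indexed by j, columns by (i,k) = (0,0), (0,1), (0,2), (1,0), (1,1), (1,2)) is [[6, 18, 12, 3, 9, 6], [-9, -21, -13, -12, -18, -9], [7, 15, 9, 11, 15, 7]].
There the 2×2 minor on rows j ∈ {0, 1}, columns (i,k) ∈ {(0,0), (0,1)} is det [[6, 18], [-9, -21]] = 36 ≠ 0, so this unfolding has rank ≥ 2; CP rank is at least every unfolding rank, so rank(T) ≥ 2.
In particular rank(T) ≥ 2 > 1, so T is not rank-1.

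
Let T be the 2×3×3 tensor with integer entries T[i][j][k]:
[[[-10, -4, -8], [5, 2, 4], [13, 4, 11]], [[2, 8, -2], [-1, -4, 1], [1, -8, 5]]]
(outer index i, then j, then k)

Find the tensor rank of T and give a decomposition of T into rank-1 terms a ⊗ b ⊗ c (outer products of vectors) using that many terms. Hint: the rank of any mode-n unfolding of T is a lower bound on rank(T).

rank(T) = 2

Lower bound: in the mode-3 unfolding of T (rows indexed by k, columns by (i,j)) the 2×2 minor on rows k ∈ {0, 1}, columns (i,j) ∈ {(0,0), (0,2)} is det [[-10, 13], [-4, 4]] = 12 ≠ 0, so that unfolding has rank ≥ 2 and hence rank(T) ≥ 2 (CP rank is at least every unfolding rank, though it can be larger).
Upper bound: with S_k = T[:,:,k], the two rank-1 terms a₁b₁ᵀ, a₂b₂ᵀ are the rank-1 members of the pencil x·S₀ + y·S₁.
The 2×2 minor of x·S₀ + y·S₁ on rows {0,1}, columns {0,2} is −36·x² − 36·xy = (-36)·(x + y)(x), vanishing at (x:y) = (1:-1) and (0:1).
M₁ = S₀ − S₁ = [[-6, 3, 9], [-6, 3, 9]] = (-3)·[1, 1][2, -1, -3]ᵀ and M₂ = S₁ = [[-4, 2, 4], [8, -4, -8]] = (-2)·[1, -2][2, -1, -2]ᵀ, so take a₁ = [1, 1], b₁ = [2, -1, -3], a₂ = [1, -2], b₂ = [2, -1, -2].
Each slice is an integer combination of E₁ = a₁b₁ᵀ and E₂ = a₂b₂ᵀ: S₀ = −3·E₁ − 2·E₂, S₁ = −2·E₂, S₂ = −3·E₁ − E₂; reading off coefficients, c₁ = [-3, 0, -3] and c₂ = [-2, -2, -1].
Hence T = [1, 1] ⊗ [2, -1, -3] ⊗ [-3, 0, -3] + [1, -2] ⊗ [2, -1, -2] ⊗ [-2, -2, -1], so rank(T) ≤ 2.
These bounds meet, so rank(T) = 2.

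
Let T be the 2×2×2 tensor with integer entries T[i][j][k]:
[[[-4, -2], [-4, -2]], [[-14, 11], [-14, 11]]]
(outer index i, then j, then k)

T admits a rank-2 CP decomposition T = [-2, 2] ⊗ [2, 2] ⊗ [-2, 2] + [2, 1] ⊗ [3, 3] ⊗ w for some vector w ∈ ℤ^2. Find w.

w = [-2, 1]

Subtract the known terms from T to get the rank-1 residual R = [2, 1] ⊗ [3, 3] ⊗ w, so R[i,j,k] = a[i]·b[j]·w[k]. Pick indices with nonzero a[0]·b[0] = (2)·(3) = 6. Only the fibre through (0,0,·) is needed: R[0,0,:] = T[0,0,:] − Σₗ aₗ[0]bₗ[0]cₗ = [-4, -2] − (-2)·(2)·[-2, 2] = [-12, 6]. Then w[k] = R[0,0,k] / 6 for each k, giving w = [-12, 6] / 6 = [-2, 1].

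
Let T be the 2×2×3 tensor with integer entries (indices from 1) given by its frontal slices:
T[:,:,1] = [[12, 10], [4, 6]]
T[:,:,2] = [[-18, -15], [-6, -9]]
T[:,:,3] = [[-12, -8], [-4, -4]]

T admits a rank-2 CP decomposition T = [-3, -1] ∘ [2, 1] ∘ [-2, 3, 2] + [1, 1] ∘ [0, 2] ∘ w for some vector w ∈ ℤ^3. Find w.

Subtract the known terms from T to get the rank-1 residual R = [1, 1] ∘ [0, 2] ∘ w, so R[i,j,k] = a[i]·b[j]·w[k]. Pick indices with nonzero a[1]·b[2] = (1)·(2) = 2. Only the fibre through (1,2,·) is needed: R[1,2,:] = T[1,2,:] − Σₗ aₗ[1]bₗ[2]cₗ = [10, -15, -8] − (-3)·(1)·[-2, 3, 2] = [4, -6, -2]. Then w[k] = R[1,2,k] / 2 for each k, giving w = [4, -6, -2] / 2 = [2, -3, -1].

w = [2, -3, -1]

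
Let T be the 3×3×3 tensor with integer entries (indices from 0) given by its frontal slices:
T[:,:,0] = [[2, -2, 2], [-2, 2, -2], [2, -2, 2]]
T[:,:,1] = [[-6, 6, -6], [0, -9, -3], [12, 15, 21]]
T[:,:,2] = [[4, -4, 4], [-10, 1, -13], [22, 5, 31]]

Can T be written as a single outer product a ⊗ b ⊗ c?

The mode-2 unfolding of T (rows indexed by j, columns by (i,k) = (0,0), (0,1), (0,2), (1,0), (1,1), (1,2), (2,0), (2,1), (2,2)) is [[2, -6, 4, -2, 0, -10, 2, 12, 22], [-2, 6, -4, 2, -9, 1, -2, 15, 5], [2, -6, 4, -2, -3, -13, 2, 21, 31]].
There the 2×2 minor on rows j ∈ {0, 1}, columns (i,k) ∈ {(0,0), (1,1)} is det [[2, 0], [-2, -9]] = -18 ≠ 0, so this unfolding has rank ≥ 2; CP rank is at least every unfolding rank, so rank(T) ≥ 2.
In particular rank(T) ≥ 2 > 1, so T is not rank-1.

No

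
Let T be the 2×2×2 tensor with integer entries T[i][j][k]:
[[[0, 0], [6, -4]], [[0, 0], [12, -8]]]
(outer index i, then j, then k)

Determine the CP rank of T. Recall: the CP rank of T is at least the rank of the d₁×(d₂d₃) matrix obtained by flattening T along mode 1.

1

Lower bound: T ≠ 0 (e.g. T[0,1,0] = 6), so rank(T) ≥ 1.
Upper bound: the mode-1 fibre T[:,1,0] = [6, 12] gives a = [1, 2] (primitive direction); the mode-2 fibre T[0,:,0] = [0, 6] gives b = [0, 1]; then c[k] = T[0,1,k] / (a[0]·b[1]) = [6, -4] / 1 = [6, -4].
Expanding [1, 2] ⊗ [0, 1] ⊗ [6, -4] reproduces all 8 entries of T, so T = [1, 2] ⊗ [0, 1] ⊗ [6, -4] and rank(T) ≤ 1.
These bounds meet, so rank(T) = 1.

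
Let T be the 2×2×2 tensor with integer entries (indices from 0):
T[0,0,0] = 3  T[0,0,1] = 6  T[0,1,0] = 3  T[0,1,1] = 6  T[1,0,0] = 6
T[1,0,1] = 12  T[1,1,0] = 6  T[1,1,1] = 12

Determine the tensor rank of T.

Lower bound: T ≠ 0 (e.g. T[0,0,0] = 3), so rank(T) ≥ 1.
Upper bound: if T = a ⊗ b ⊗ c then every fibre of T is a multiple of the corresponding factor, so read the factors off the fibres through the nonzero entry T[0,0,0] = 3.
The mode-1 fibre T[:,0,0] = [3, 6] gives a = [1, 2] (primitive direction); the mode-2 fibre T[0,:,0] = [3, 3] gives b = [1, 1]; then c[k] = T[0,0,k] / (a[0]·b[0]) = [3, 6] / 1 = [3, 6].
Expanding [1, 2] ⊗ [1, 1] ⊗ [3, 6] reproduces all 8 entries of T, so T = [1, 2] ⊗ [1, 1] ⊗ [3, 6] and rank(T) ≤ 1.
These bounds meet, so rank(T) = 1.
Check entry T[1,1,1] = 12: (2)·(1)·(6) = 12.

1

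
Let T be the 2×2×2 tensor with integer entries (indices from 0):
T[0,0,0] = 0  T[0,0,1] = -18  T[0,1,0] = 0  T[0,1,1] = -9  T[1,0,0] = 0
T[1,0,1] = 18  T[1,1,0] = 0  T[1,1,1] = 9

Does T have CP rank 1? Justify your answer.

Yes

If T = a (x) b (x) c then every fibre of T is a multiple of the corresponding factor, so read the factors off the fibres through the nonzero entry T[0,0,1] = -18.
The mode-1 fibre T[:,0,1] = [-18, 18] gives a = [1, -1] (primitive direction); the mode-2 fibre T[0,:,1] = [-18, -9] gives b = [2, 1]; then c[k] = T[0,0,k] / (a[0]·b[0]) = [0, -18] / 2 = [0, -9].
Expanding [1, -1] (x) [2, 1] (x) [0, -9] reproduces all 8 entries of T, so T = [1, -1] (x) [2, 1] (x) [0, -9] and rank(T) ≤ 1.
Equivalently every frontal slice T[:,:,k] is c[k] times the rank-1 matrix [1, -1] (x) [2, 1]. So T has rank 1 (it is nonzero).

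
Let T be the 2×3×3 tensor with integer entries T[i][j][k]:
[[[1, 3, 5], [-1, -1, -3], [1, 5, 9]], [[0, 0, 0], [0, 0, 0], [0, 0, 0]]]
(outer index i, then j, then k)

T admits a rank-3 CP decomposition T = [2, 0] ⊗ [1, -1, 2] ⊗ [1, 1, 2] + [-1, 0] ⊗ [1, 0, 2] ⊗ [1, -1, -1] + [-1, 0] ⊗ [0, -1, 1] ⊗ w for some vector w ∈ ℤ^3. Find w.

w = [1, 1, 1]

Subtract the known terms from T to get the rank-1 residual R = [-1, 0] ⊗ [0, -1, 1] ⊗ w, so R[i,j,k] = a[i]·b[j]·w[k]. Pick indices with nonzero a[0]·b[1] = (-1)·(-1) = 1. Only the fibre through (0,1,·) is needed: R[0,1,:] = T[0,1,:] − Σₗ aₗ[0]bₗ[1]cₗ = [-1, -1, -3] − (2)·(-1)·[1, 1, 2] − (-1)·(0)·[1, -1, -1] = [1, 1, 1]. Then w[k] = R[0,1,k] / 1 for each k, giving w = [1, 1, 1] / 1 = [1, 1, 1].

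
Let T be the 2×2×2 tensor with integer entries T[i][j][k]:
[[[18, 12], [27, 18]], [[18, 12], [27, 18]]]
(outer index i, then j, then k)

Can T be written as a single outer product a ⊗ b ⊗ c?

If T = a ⊗ b ⊗ c then every fibre of T is a multiple of the corresponding factor, so read the factors off the fibres through the nonzero entry T[0,0,0] = 18.
The mode-1 fibre T[:,0,0] = [18, 18] gives a = [1, 1] (primitive direction); the mode-2 fibre T[0,:,0] = [18, 27] gives b = [2, 3]; then c[k] = T[0,0,k] / (a[0]·b[0]) = [18, 12] / 2 = [9, 6].
Expanding [1, 1] ⊗ [2, 3] ⊗ [9, 6] reproduces all 8 entries of T, so T = [1, 1] ⊗ [2, 3] ⊗ [9, 6] and rank(T) ≤ 1.
Equivalently every frontal slice T[:,:,k] is c[k] times the rank-1 matrix [1, 1] ⊗ [2, 3]. So T has rank 1 (it is nonzero).

Yes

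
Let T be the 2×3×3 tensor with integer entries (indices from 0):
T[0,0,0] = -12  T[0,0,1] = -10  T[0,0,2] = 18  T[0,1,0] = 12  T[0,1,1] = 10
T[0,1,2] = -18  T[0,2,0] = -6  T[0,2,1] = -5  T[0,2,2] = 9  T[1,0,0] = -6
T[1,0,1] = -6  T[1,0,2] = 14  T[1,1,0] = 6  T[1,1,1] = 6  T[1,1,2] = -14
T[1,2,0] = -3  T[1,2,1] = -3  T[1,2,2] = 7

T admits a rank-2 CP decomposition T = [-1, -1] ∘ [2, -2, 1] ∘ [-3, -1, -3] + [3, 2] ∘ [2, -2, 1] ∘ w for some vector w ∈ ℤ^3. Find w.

w = [-3, -2, 2]

Subtract the known terms from T to get the rank-1 residual R = [3, 2] ∘ [2, -2, 1] ∘ w, so R[i,j,k] = a[i]·b[j]·w[k]. Pick indices with nonzero a[0]·b[0] = (3)·(2) = 6. Only the fibre through (0,0,·) is needed: R[0,0,:] = T[0,0,:] − Σₗ aₗ[0]bₗ[0]cₗ = [-12, -10, 18] − (-1)·(2)·[-3, -1, -3] = [-18, -12, 12]. Then w[k] = R[0,0,k] / 6 for each k, giving w = [-18, -12, 12] / 6 = [-3, -2, 2].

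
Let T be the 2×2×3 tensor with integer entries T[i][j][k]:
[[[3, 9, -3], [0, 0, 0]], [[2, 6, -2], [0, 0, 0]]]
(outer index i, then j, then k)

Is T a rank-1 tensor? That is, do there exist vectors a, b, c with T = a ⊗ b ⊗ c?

Yes

The mode-1 fibre T[:,0,0] = [3, 2] gives a = [3, 2] (primitive direction); the mode-2 fibre T[0,:,0] = [3, 0] gives b = [1, 0]; then c[k] = T[0,0,k] / (a[0]·b[0]) = [3, 9, -3] / 3 = [1, 3, -1].
Expanding [3, 2] ⊗ [1, 0] ⊗ [1, 3, -1] reproduces all 12 entries of T, so T = [3, 2] ⊗ [1, 0] ⊗ [1, 3, -1] and rank(T) ≤ 1.
Equivalently every frontal slice T[:,:,k] is c[k] times the rank-1 matrix [3, 2] ⊗ [1, 0]. So T has rank 1 (it is nonzero).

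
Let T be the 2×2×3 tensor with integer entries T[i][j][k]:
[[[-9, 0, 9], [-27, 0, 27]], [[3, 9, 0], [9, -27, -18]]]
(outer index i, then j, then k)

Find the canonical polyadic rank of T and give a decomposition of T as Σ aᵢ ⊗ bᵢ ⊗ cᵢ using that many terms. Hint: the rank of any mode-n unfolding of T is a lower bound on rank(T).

rank(T) = 2

Lower bound: the mode-2 unfolding of T (rows indexed by j, columns by (i,k) = (0,0), (0,1), (0,2), (1,0), (1,1), (1,2)) is [[-9, 0, 9, 3, 9, 0], [-27, 0, 27, 9, -27, -18]].
There the 2×2 minor on rows j ∈ {0, 1}, columns (i,k) ∈ {(0,0), (1,1)} is det [[-9, 9], [-27, -27]] = 486 ≠ 0, so this unfolding has rank ≥ 2; CP rank is at least every unfolding rank, so rank(T) ≥ 2. (Flattening ranks never certify an upper bound on CP rank; for that we must actually write T with 2 rank-1 terms.)
Upper bound — finding two terms. Write S_k = T[:,:,k] for the frontal slices: S₀ = [[-9, -27], [3, 9]], S₁ = [[0, 0], [9, -27]], S₂ = [[9, 27], [0, -18]].
If T = a₁ ⊗ b₁ ⊗ c₁ + a₂ ⊗ b₂ ⊗ c₂ then each S_k = c₁[k]·a₁b₁ᵀ + c₂[k]·a₂b₂ᵀ. S₀ and S₁ are linearly independent, so a₁b₁ᵀ and a₂b₂ᵀ must span the same plane of matrices: they are the rank-1 matrices of the form x·S₀ + y·S₁.
det(x·S₀ + y·S₁) is 486·xy = 486·(y)(x), vanishing at (x:y) = (1:0) and (0:1).
M₁ = S₀ = [[-9, -27], [3, 9]] = (-3)·(3, -1)(1, 3)ᵀ and M₂ = S₁ = [[0, 0], [9, -27]] = 9·(0, 1)(1, -3)ᵀ, so take a₁ = (3, -1), b₁ = (1, 3), a₂ = (0, 1), b₂ = (1, -3).
Each slice is an integer combination of E₁ = a₁b₁ᵀ and E₂ = a₂b₂ᵀ: S₀ = −3·E₁, S₁ = 9·E₂, S₂ = 3·E₁ + 3·E₂; reading off coefficients, c₁ = (-3, 0, 3) and c₂ = (0, 9, 3).
Hence T = (3, -1) ⊗ (1, 3) ⊗ (-3, 0, 3) + (0, 1) ⊗ (1, -3) ⊗ (0, 9, 3), so rank(T) ≤ 2.
These bounds meet, so rank(T) = 2.
Check entry T[0,0,0] = -9: (3)·(1)·(-3) + (0)·(1)·(0) = -9.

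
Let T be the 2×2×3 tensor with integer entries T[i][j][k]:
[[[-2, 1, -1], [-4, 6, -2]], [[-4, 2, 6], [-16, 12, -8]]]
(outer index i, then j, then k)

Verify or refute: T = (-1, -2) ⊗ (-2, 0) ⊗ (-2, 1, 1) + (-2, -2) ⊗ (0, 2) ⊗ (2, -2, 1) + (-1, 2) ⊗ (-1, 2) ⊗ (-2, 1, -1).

No

Reconstruct entry (0,0,0) from the claimed factors: Σₗ aₗ[0]bₗ[0]cₗ[0] = (-1)·(-2)·(-2) + (-2)·(0)·(2) + (-1)·(-1)·(-2) = -6, but T[0,0,0] = -2. The claim is false.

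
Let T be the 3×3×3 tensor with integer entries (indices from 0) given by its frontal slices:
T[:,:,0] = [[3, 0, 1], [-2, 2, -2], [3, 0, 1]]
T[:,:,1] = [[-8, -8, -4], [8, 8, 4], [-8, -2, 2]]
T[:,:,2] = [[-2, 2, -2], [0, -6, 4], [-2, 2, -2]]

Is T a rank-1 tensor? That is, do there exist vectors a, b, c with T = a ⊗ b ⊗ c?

No

The mode-3 unfolding of T (rows indexed by k, columns by (i,j) = (0,0), (0,1), (0,2), (1,0), (1,1), (1,2), (2,0), (2,1), (2,2)) is [[3, 0, 1, -2, 2, -2, 3, 0, 1], [-8, -8, -4, 8, 8, 4, -8, -2, 2], [-2, 2, -2, 0, -6, 4, -2, 2, -2]].
There the 3×3 minor on rows k ∈ {0, 1, 2}, columns (i,j) ∈ {(0,0), (0,1), (0,2)} is det [[3, 0, 1], [-8, -8, -4], [-2, 2, -2]] = 40 ≠ 0, so this unfolding has rank ≥ 3; CP rank is at least every unfolding rank, so rank(T) ≥ 3.
In particular rank(T) ≥ 3 > 1, so T is not rank-1.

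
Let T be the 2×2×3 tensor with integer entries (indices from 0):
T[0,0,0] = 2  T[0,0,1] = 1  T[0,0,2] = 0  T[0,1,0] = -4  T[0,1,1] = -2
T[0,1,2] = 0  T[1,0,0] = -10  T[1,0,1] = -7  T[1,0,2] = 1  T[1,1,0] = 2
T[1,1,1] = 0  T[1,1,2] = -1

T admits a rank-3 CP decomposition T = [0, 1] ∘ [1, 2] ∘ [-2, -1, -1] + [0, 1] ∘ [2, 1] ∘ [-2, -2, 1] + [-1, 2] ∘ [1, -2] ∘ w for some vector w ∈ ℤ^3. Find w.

w = [-2, -1, 0]

Subtract the known terms from T to get the rank-1 residual R = [-1, 2] ∘ [1, -2] ∘ w, so R[i,j,k] = a[i]·b[j]·w[k]. Pick indices with nonzero a[0]·b[0] = (-1)·(1) = -1. Only the fibre through (0,0,·) is needed: R[0,0,:] = T[0,0,:] − Σₗ aₗ[0]bₗ[0]cₗ = [2, 1, 0] − (0)·(1)·[-2, -1, -1] − (0)·(2)·[-2, -2, 1] = [2, 1, 0]. Then w[k] = R[0,0,k] / -1 for each k, giving w = [2, 1, 0] / -1 = [-2, -1, 0].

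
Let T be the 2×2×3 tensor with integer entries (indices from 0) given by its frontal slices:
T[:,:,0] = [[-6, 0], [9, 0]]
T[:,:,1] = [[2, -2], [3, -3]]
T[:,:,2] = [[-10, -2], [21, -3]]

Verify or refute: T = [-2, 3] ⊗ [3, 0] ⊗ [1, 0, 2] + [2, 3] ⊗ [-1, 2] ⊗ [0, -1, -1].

Reconstruct entry (0,1,1) from the claimed factors: Σₗ aₗ[0]bₗ[1]cₗ[1] = (-2)·(0)·(0) + (2)·(2)·(-1) = -4, but T[0,1,1] = -2. The claim is false.

No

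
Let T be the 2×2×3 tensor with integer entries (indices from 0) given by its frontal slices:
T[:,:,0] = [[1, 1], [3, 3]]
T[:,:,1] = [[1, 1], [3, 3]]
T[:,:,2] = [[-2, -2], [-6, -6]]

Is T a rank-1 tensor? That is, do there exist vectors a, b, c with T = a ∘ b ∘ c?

Yes

If T = a ∘ b ∘ c then every fibre of T is a multiple of the corresponding factor, so read the factors off the fibres through the nonzero entry T[0,0,0] = 1.
The mode-1 fibre T[:,0,0] = [1, 3] gives a = (1, 3) (primitive direction); the mode-2 fibre T[0,:,0] = [1, 1] gives b = (1, 1); then c[k] = T[0,0,k] / (a[0]·b[0]) = [1, 1, -2] / 1 = (1, 1, -2).
Expanding (1, 3) ∘ (1, 1) ∘ (1, 1, -2) reproduces all 12 entries of T, so T = (1, 3) ∘ (1, 1) ∘ (1, 1, -2) and rank(T) ≤ 1.
Equivalently every frontal slice T[:,:,k] is c[k] times the rank-1 matrix (1, 3) ∘ (1, 1). So T has rank 1 (it is nonzero).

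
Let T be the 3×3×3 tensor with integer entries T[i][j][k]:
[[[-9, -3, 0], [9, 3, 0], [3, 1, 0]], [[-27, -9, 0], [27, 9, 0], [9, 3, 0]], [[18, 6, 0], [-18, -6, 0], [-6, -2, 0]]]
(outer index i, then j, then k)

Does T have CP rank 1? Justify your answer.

If T = a ⊗ b ⊗ c then every fibre of T is a multiple of the corresponding factor, so read the factors off the fibres through the nonzero entry T[0,0,0] = -9.
The mode-1 fibre T[:,0,0] = [-9, -27, 18] gives a = [1, 3, -2] (primitive direction); the mode-2 fibre T[0,:,0] = [-9, 9, 3] gives b = [3, -3, -1]; then c[k] = T[0,0,k] / (a[0]·b[0]) = [-9, -3, 0] / 3 = [-3, -1, 0].
Expanding [1, 3, -2] ⊗ [3, -3, -1] ⊗ [-3, -1, 0] reproduces all 27 entries of T, so T = [1, 3, -2] ⊗ [3, -3, -1] ⊗ [-3, -1, 0] and rank(T) ≤ 1.
Equivalently every frontal slice T[:,:,k] is c[k] times the rank-1 matrix [1, 3, -2] ⊗ [3, -3, -1]. So T has rank 1 (it is nonzero).

Yes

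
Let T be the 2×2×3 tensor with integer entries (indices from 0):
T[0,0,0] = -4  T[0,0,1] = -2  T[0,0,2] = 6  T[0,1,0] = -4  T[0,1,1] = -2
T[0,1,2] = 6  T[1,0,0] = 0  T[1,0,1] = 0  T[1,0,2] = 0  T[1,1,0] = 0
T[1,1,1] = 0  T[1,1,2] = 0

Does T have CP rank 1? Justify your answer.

If T = a ⊗ b ⊗ c then every fibre of T is a multiple of the corresponding factor, so read the factors off the fibres through the nonzero entry T[0,0,0] = -4.
The mode-1 fibre T[:,0,0] = [-4, 0] gives a = [1, 0] (primitive direction); the mode-2 fibre T[0,:,0] = [-4, -4] gives b = [1, 1]; then c[k] = T[0,0,k] / (a[0]·b[0]) = [-4, -2, 6] / 1 = [-4, -2, 6].
Expanding [1, 0] ⊗ [1, 1] ⊗ [-4, -2, 6] reproduces all 12 entries of T, so T = [1, 0] ⊗ [1, 1] ⊗ [-4, -2, 6] and rank(T) ≤ 1.
Equivalently every frontal slice T[:,:,k] is c[k] times the rank-1 matrix [1, 0] ⊗ [1, 1]. So T has rank 1 (it is nonzero).

Yes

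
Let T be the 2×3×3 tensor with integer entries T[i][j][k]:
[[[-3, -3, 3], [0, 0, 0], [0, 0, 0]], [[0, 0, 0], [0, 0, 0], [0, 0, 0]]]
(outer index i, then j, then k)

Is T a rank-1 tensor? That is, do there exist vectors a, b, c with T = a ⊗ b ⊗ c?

The mode-1 fibre T[:,0,0] = [-3, 0] gives a = [1, 0] (primitive direction); the mode-2 fibre T[0,:,0] = [-3, 0, 0] gives b = [1, 0, 0]; then c[k] = T[0,0,k] / (a[0]·b[0]) = [-3, -3, 3] / 1 = [-3, -3, 3].
Expanding [1, 0] ⊗ [1, 0, 0] ⊗ [-3, -3, 3] reproduces all 18 entries of T, so T = [1, 0] ⊗ [1, 0, 0] ⊗ [-3, -3, 3] and rank(T) ≤ 1.
Equivalently every frontal slice T[:,:,k] is c[k] times the rank-1 matrix [1, 0] ⊗ [1, 0, 0]. So T has rank 1 (it is nonzero).

Yes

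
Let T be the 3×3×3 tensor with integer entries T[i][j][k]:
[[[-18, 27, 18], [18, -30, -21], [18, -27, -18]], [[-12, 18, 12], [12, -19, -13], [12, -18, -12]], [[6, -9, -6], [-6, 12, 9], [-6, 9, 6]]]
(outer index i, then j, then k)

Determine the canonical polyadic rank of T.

2

Lower bound: the mode-3 unfolding of T (rows indexed by k, columns by (i,j) = (0,0), (0,1), (0,2), (1,0), (1,1), (1,2), (2,0), (2,1), (2,2)) is [[-18, 18, 18, -12, 12, 12, 6, -6, -6], [27, -30, -27, 18, -19, -18, -9, 12, 9], [18, -21, -18, 12, -13, -12, -6, 9, 6]].
There the 2×2 minor on rows k ∈ {0, 1}, columns (i,j) ∈ {(0,0), (0,1)} is det [[-18, 18], [27, -30]] = 54 ≠ 0, so this unfolding has rank ≥ 2; CP rank is at least every unfolding rank, so rank(T) ≥ 2. (Unfolding ranks only ever bound the CP rank from below — rank(T) can be strictly larger than all of them — so the matching upper bound has to come from an explicit 2-term decomposition.)
Upper bound — finding two terms. Write S_k = T[:,:,k] for the frontal slices: S₀ = [[-18, 18, 18], [-12, 12, 12], [6, -6, -6]], S₁ = [[27, -30, -27], [18, -19, -18], [-9, 12, 9]], S₂ = [[18, -21, -18], [12, -13, -12], [-6, 9, 6]].
If T = a₁ ⊗ b₁ ⊗ c₁ + a₂ ⊗ b₂ ⊗ c₂ then each S_k = c₁[k]·a₁b₁ᵀ + c₂[k]·a₂b₂ᵀ. S₀ and S₁ are linearly independent, so a₁b₁ᵀ and a₂b₂ᵀ must span the same plane of matrices: they are the rank-1 matrices of the form x·S₀ + y·S₁.
The 2×2 minor of x·S₀ + y·S₁ on rows {0,1}, columns {0,1} is −18·xy + 27·y² = (-9)·(2·x − 3·y)(y), vanishing at (x:y) = (3:2) and (1:0).
M₁ = 3·S₀ + 2·S₁ = [[0, -6, 0], [0, -2, 0], [0, 6, 0]] = (-2)·[3, 1, -3][0, 1, 0]ᵀ and M₂ = S₀ = [[-18, 18, 18], [-12, 12, 12], [6, -6, -6]] = (-6)·[3, 2, -1][1, -1, -1]ᵀ, so take a₁ = [3, 1, -3], b₁ = [0, 1, 0], a₂ = [3, 2, -1], b₂ = [1, -1, -1].
Each slice is an integer combination of E₁ = a₁b₁ᵀ and E₂ = a₂b₂ᵀ: S₀ = −6·E₂, S₁ = −E₁ + 9·E₂, S₂ = −E₁ + 6·E₂; reading off coefficients, c₁ = [0, -1, -1] and c₂ = [-6, 9, 6].
Hence T = [3, 1, -3] ⊗ [0, 1, 0] ⊗ [0, -1, -1] + [3, 2, -1] ⊗ [1, -1, -1] ⊗ [-6, 9, 6], so rank(T) ≤ 2.
These bounds meet, so rank(T) = 2.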